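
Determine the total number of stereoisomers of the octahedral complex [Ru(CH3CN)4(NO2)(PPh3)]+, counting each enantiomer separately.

2

There are 2 geometric isomers: NO2 and PPh3 mutually trans; NO2 and PPh3 mutually cis.
Each arrangement has an internal mirror plane or centre of symmetry, so none is chiral.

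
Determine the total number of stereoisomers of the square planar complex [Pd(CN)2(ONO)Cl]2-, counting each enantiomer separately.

In a square planar complex each vertex has one trans partner and two cis neighbours.
The distinct arrangements are (2 in all): CN cis; CN trans.
Each arrangement has an internal mirror plane or centre of symmetry, so none is chiral.

2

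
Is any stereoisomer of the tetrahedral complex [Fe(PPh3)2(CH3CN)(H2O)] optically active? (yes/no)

no

All four vertices of a tetrahedron are equivalent and mutually adjacent, so cis/trans isomerism cannot arise.
Only one geometric arrangement is possible.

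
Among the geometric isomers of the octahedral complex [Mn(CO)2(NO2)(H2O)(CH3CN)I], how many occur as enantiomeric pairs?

The six octahedral sites form three mutually perpendicular trans pairs.
Exhaustive case analysis gives 9 geometric isomers.
Of these, 6 lack any improper symmetry element and so occur as enantiomeric pairs, giving 9 + 6 = 15 stereoisomers in total.

6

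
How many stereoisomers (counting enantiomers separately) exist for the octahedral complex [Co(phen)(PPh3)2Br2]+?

Each phen is bidentate and must span two cis positions.
There are 3 geometric isomers: PPh3 cis, Br trans; PPh3 cis, Br cis (chiral); PPh3 trans, Br cis.
One of these lacks any improper symmetry element and so occurs as an enantiomeric pair, giving 3 + 1 = 4 stereoisomers in total.

4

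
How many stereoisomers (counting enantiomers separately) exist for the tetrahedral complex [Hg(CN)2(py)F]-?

All four vertices of a tetrahedron are equivalent and mutually adjacent, so cis/trans isomerism cannot arise.
Only one geometric arrangement is possible.

1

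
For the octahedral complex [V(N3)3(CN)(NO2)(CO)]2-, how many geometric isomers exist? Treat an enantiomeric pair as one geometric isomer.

There are 4 geometric isomers: N3 mer (3 arrangements); N3 fac (chiral).

4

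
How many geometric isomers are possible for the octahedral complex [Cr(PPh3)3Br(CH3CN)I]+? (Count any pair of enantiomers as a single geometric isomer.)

4

The six octahedral sites form three mutually perpendicular trans pairs.
Systematic placement gives 4 geometric isomers: PPh3 mer (3 arrangements); PPh3 fac (chiral).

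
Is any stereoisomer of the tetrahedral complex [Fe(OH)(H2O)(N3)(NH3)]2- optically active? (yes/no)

All four vertices of a tetrahedron are equivalent and mutually adjacent, so cis/trans isomerism cannot arise.
Only one geometric arrangement is possible; it has no improper symmetry element, so it exists as a pair of enantiomers (2 stereoisomers).

yes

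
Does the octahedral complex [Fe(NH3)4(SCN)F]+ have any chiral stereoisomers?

The six octahedral sites form three mutually perpendicular trans pairs.
Systematic placement gives 2 geometric isomers: SCN and F mutually cis; SCN and F mutually trans.
Each arrangement has an internal mirror plane or centre of symmetry, so none is chiral.

no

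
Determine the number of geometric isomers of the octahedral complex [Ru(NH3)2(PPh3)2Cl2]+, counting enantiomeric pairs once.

5

An octahedron has six vertices in three trans pairs; every non-trans pair is cis.
The distinct arrangements are (5 in all): NH3 trans, PPh3 trans, Cl trans; NH3 cis, PPh3 cis, Cl trans; NH3 cis, PPh3 trans, Cl cis; NH3 cis, PPh3 cis, Cl cis (chiral); NH3 trans, PPh3 cis, Cl cis.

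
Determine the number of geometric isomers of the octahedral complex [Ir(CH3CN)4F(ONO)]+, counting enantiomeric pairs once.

In an octahedral complex each vertex has one trans partner and four cis neighbours.
There are 2 geometric isomers: F and ONO mutually trans; F and ONO mutually cis.

2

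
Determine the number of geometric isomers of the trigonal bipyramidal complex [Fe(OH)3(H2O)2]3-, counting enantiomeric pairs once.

A trigonal bipyramid has two axial and three equatorial sites, which are chemically inequivalent.
Systematic placement gives 3 geometric isomers: H2O both axial; H2O one axial, one equatorial; H2O both equatorial.

3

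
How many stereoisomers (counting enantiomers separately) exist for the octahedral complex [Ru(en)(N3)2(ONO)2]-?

Each en is bidentate and must span two cis positions.
Systematic placement gives 3 geometric isomers: N3 trans, ONO cis; N3 cis, ONO cis (chiral); N3 cis, ONO trans.
One of these lacks any improper symmetry element and so occurs as an enantiomeric pair, giving 3 + 1 = 4 stereoisomers in total.

4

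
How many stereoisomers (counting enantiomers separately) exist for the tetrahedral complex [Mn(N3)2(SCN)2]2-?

1

All four vertices of a tetrahedron are equivalent and mutually adjacent, so cis/trans isomerism cannot arise.
Only one geometric arrangement is possible.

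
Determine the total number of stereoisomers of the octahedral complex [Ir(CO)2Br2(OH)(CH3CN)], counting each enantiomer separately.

Working through the distinct placements yields 6 geometric isomers: CO cis, Br trans; CO trans, Br trans; CO cis, Br cis (3 arrangements, 2 chiral); CO trans, Br cis.
Of these, 2 lack any improper symmetry element and so occur as enantiomeric pairs, giving 6 + 2 = 8 stereoisomers in total.

8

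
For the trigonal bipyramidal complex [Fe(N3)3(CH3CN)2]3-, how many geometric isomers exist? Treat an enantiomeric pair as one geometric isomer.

3

A trigonal bipyramid has two axial and three equatorial sites, which are chemically inequivalent.
Systematic placement gives 3 geometric isomers: CH3CN both axial; CH3CN one axial, one equatorial; CH3CN both equatorial.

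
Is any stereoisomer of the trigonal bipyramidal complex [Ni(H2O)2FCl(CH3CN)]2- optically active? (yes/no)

yes

In a trigonal bipyramid the two axial positions differ from the three equatorial ones.
Placing the ligands in turn and identifying arrangements related by rotation or reflection leaves 7 distinct geometric isomers.
Of these, 3 lack any improper symmetry element and so occur as enantiomeric pairs, giving 7 + 3 = 10 stereoisomers in total.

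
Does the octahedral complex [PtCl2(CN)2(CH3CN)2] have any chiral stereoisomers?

yes

In an octahedral complex each vertex has one trans partner and four cis neighbours.
The distinct arrangements are (5 in all): Cl trans, CN trans, CH3CN trans; Cl cis, CN cis, CH3CN trans; Cl trans, CN cis, CH3CN cis; Cl cis, CN cis, CH3CN cis (chiral); Cl cis, CN trans, CH3CN cis.
One of these lacks any improper symmetry element and so occurs as an enantiomeric pair, giving 5 + 1 = 6 stereoisomers in total.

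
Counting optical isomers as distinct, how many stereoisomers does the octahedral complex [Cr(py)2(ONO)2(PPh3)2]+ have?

Systematic placement gives 5 geometric isomers: py trans, ONO trans, PPh3 trans; py cis, ONO trans, PPh3 cis; py trans, ONO cis, PPh3 cis; py cis, ONO cis, PPh3 cis (chiral); py cis, ONO cis, PPh3 trans.
One of these lacks any improper symmetry element and so occurs as an enantiomeric pair, giving 5 + 1 = 6 stereoisomers in total.

6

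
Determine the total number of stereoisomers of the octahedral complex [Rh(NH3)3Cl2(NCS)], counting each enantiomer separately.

Working through the distinct placements yields 3 geometric isomers: NH3 mer, Cl trans; NH3 mer, Cl cis; NH3 fac, Cl cis.
Each arrangement has an internal mirror plane or centre of symmetry, so none is chiral.

3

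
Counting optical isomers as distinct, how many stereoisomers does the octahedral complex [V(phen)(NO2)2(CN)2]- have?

In an octahedral complex each vertex has one trans partner and four cis neighbours.
Each phen is bidentate and must span two cis positions.
Working through the distinct placements yields 3 geometric isomers: NO2 cis, CN trans; NO2 cis, CN cis (chiral); NO2 trans, CN cis.
One of these lacks any improper symmetry element and so occurs as an enantiomeric pair, giving 3 + 1 = 4 stereoisomers in total.

4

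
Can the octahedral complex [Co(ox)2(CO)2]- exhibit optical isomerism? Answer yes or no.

yes

In an octahedral complex each vertex has one trans partner and four cis neighbours.
Each ox is bidentate and must span two cis positions.
Working through the distinct placements yields 2 geometric isomers: CO trans; CO cis (chiral).
One of these lacks any improper symmetry element and so occurs as an enantiomeric pair, giving 2 + 1 = 3 stereoisomers in total.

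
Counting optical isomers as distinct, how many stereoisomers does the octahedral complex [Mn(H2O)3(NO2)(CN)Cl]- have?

An octahedron has six vertices in three trans pairs; every non-trans pair is cis.
Working through the distinct placements yields 4 geometric isomers: H2O mer (3 arrangements); H2O fac (chiral).
One of these lacks any improper symmetry element and so occurs as an enantiomeric pair, giving 4 + 1 = 5 stereoisomers in total.

5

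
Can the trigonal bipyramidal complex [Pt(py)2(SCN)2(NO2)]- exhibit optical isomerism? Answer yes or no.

yes

A trigonal bipyramid has two axial and three equatorial sites, which are chemically inequivalent.
Placing the ligands in turn and identifying arrangements related by rotation or reflection leaves 5 distinct geometric isomers.
One of these lacks any improper symmetry element and so occurs as an enantiomeric pair, giving 5 + 1 = 6 stereoisomers in total.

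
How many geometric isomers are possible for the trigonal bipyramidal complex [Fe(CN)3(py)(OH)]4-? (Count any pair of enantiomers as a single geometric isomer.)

4

A trigonal bipyramid has two axial and three equatorial sites, which are chemically inequivalent.
The distinct arrangements are (4 in all): py equatorial, OH equatorial; py equatorial, OH axial; py axial, OH equatorial; py axial, OH axial.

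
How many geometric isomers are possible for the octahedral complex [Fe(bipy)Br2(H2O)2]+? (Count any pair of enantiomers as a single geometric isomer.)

3

The six octahedral sites form three mutually perpendicular trans pairs.
Each bipy is bidentate and must span two cis positions.
Systematic placement gives 3 geometric isomers: Br trans, H2O cis; Br cis, H2O cis (chiral); Br cis, H2O trans.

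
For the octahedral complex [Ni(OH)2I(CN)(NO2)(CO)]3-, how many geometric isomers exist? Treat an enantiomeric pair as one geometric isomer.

9

The six octahedral sites form three mutually perpendicular trans pairs.
Systematic enumeration (placing each ligand type in turn and discarding arrangements equivalent by rotation or reflection) gives 9 geometric isomers.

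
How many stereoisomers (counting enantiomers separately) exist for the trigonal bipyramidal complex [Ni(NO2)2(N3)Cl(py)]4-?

A trigonal bipyramid has two axial and three equatorial sites, which are chemically inequivalent.
Systematic enumeration (placing each ligand type in turn and discarding arrangements equivalent by rotation or reflection) gives 7 geometric isomers.
Of these, 3 lack any improper symmetry element and so occur as enantiomeric pairs, giving 7 + 3 = 10 stereoisomers in total.

10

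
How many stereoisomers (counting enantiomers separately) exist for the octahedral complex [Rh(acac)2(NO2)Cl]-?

In an octahedral complex each vertex has one trans partner and four cis neighbours.
Each acac is bidentate and must span two cis positions.
Working through the distinct placements yields 2 geometric isomers: NO2 and Cl mutually trans; NO2 and Cl mutually cis (chiral).
One of these lacks any improper symmetry element and so occurs as an enantiomeric pair, giving 2 + 1 = 3 stereoisomers in total.

3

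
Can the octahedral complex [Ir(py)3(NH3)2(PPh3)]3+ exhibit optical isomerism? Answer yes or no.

The distinct arrangements are (3 in all): py mer, NH3 trans; py mer, NH3 cis; py fac, NH3 cis.
Each arrangement has an internal mirror plane or centre of symmetry, so none is chiral.

no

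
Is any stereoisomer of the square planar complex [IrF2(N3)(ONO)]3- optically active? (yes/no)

no

In a square planar complex each vertex has one trans partner and two cis neighbours.
Systematic placement gives 2 geometric isomers: F cis; F trans.
Each arrangement has an internal mirror plane or centre of symmetry, so none is chiral.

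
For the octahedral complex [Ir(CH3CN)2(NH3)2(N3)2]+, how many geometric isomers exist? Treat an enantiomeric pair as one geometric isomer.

An octahedron has six vertices in three trans pairs; every non-trans pair is cis.
There are 5 geometric isomers: CH3CN trans, NH3 trans, N3 trans; CH3CN trans, NH3 cis, N3 cis; CH3CN cis, NH3 trans, N3 cis; CH3CN cis, NH3 cis, N3 cis (chiral); CH3CN cis, NH3 cis, N3 trans.

5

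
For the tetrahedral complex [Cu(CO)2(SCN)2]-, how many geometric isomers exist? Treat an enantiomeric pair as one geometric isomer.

1

In a tetrahedral complex all four positions are equivalent and every pair of ligands is adjacent — there is no cis/trans distinction.
Only one geometric arrangement is possible.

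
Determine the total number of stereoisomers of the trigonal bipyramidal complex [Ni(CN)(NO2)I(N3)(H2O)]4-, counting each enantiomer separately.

20

In a trigonal bipyramid the two axial positions differ from the three equatorial ones.
Systematic enumeration (placing each ligand type in turn and discarding arrangements equivalent by rotation or reflection) gives 10 geometric isomers.
Of these, 10 lack any improper symmetry element and so occur as enantiomeric pairs, giving 10 + 10 = 20 stereoisomers in total.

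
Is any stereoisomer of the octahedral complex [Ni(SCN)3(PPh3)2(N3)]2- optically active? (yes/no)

no

Working through the distinct placements yields 3 geometric isomers: SCN mer, PPh3 cis; SCN mer, PPh3 trans; SCN fac, PPh3 cis.
Each arrangement has an internal mirror plane or centre of symmetry, so none is chiral.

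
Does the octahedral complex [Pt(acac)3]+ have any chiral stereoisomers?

yes

The six octahedral sites form three mutually perpendicular trans pairs.
Each acac is bidentate and must span two cis positions.
Only one geometric arrangement is possible; it has no improper symmetry element, so it exists as a pair of enantiomers (2 stereoisomers).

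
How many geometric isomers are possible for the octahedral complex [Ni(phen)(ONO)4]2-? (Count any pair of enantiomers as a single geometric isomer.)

1

An octahedron has six vertices in three trans pairs; every non-trans pair is cis.
Each phen is bidentate and must span two cis positions.
Only one geometric arrangement is possible.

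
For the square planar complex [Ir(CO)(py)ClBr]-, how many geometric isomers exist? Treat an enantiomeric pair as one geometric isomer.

3

Systematic placement gives 3 geometric isomers: (Br/Cl trans, CO/py trans); (Br/py trans, CO/Cl trans); (Br/CO trans, Cl/py trans).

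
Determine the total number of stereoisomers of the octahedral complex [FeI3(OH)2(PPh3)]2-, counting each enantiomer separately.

3

The six octahedral sites form three mutually perpendicular trans pairs.
The distinct arrangements are (3 in all): I mer, OH cis; I mer, OH trans; I fac, OH cis.
Each arrangement has an internal mirror plane or centre of symmetry, so none is chiral.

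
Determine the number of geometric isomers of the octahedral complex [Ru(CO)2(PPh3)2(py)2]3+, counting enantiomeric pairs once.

Working through the distinct placements yields 5 geometric isomers: CO trans, PPh3 trans, py trans; CO trans, PPh3 cis, py cis; CO cis, PPh3 cis, py trans; CO cis, PPh3 cis, py cis (chiral); CO cis, PPh3 trans, py cis.

5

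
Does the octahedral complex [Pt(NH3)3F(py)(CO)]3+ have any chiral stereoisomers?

The six octahedral sites form three mutually perpendicular trans pairs.
Systematic placement gives 4 geometric isomers: NH3 mer (3 arrangements); NH3 fac (chiral).
One of these lacks any improper symmetry element and so occurs as an enantiomeric pair, giving 4 + 1 = 5 stereoisomers in total.

yes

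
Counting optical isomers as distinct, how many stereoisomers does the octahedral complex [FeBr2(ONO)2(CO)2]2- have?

6

An octahedron has six vertices in three trans pairs; every non-trans pair is cis.
Systematic placement gives 5 geometric isomers: Br trans, ONO trans, CO trans; Br trans, ONO cis, CO cis; Br cis, ONO trans, CO cis; Br cis, ONO cis, CO cis (chiral); Br cis, ONO cis, CO trans.
One of these lacks any improper symmetry element and so occurs as an enantiomeric pair, giving 5 + 1 = 6 stereoisomers in total.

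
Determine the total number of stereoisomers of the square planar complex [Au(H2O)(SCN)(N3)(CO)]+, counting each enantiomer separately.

In a square planar complex each vertex has one trans partner and two cis neighbours.
Systematic placement gives 3 geometric isomers: (CO/N3 trans, H2O/SCN trans); (CO/SCN trans, H2O/N3 trans); (CO/H2O trans, N3/SCN trans).
Each arrangement has an internal mirror plane or centre of symmetry, so none is chiral.

3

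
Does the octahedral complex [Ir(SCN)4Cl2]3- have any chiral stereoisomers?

no

An octahedron has six vertices in three trans pairs; every non-trans pair is cis.
Working through the distinct placements yields 2 geometric isomers: Cl trans; Cl cis.
Each arrangement has an internal mirror plane or centre of symmetry, so none is chiral.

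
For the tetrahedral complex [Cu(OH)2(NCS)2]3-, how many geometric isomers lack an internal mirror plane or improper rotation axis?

In a tetrahedral complex all four positions are equivalent and every pair of ligands is adjacent — there is no cis/trans distinction.
Only one geometric arrangement is possible.

0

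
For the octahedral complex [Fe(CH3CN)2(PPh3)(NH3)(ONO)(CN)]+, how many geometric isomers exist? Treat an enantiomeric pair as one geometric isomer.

9

An octahedron has six vertices in three trans pairs; every non-trans pair is cis.
Systematic enumeration (placing each ligand type in turn and discarding arrangements equivalent by rotation or reflection) gives 9 geometric isomers.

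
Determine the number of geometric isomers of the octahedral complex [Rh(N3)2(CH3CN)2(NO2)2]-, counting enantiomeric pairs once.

An octahedron has six vertices in three trans pairs; every non-trans pair is cis.
There are 5 geometric isomers: N3 trans, CH3CN trans, NO2 trans; N3 cis, CH3CN trans, NO2 cis; N3 cis, CH3CN cis, NO2 trans; N3 cis, CH3CN cis, NO2 cis (chiral); N3 trans, CH3CN cis, NO2 cis.

5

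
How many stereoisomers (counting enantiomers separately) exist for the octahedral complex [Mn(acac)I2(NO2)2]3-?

In an octahedral complex each vertex has one trans partner and four cis neighbours.
Each acac is bidentate and must span two cis positions.
There are 3 geometric isomers: I trans, NO2 cis; I cis, NO2 cis (chiral); I cis, NO2 trans.
One of these lacks any improper symmetry element and so occurs as an enantiomeric pair, giving 3 + 1 = 4 stereoisomers in total.

4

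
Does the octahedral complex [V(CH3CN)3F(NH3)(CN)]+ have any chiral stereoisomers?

yes

In an octahedral complex each vertex has one trans partner and four cis neighbours.
Working through the distinct placements yields 4 geometric isomers: CH3CN mer (3 arrangements); CH3CN fac (chiral).
One of these lacks any improper symmetry element and so occurs as an enantiomeric pair, giving 4 + 1 = 5 stereoisomers in total.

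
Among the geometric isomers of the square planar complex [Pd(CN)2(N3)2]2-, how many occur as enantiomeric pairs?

A square has two trans pairs of vertices; adjacent vertices are cis.
Systematic placement gives 2 geometric isomers: CN cis; CN trans.
Each arrangement has an internal mirror plane or centre of symmetry, so none is chiral.

0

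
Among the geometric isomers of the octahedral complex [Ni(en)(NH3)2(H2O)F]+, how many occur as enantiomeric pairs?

In an octahedral complex each vertex has one trans partner and four cis neighbours.
Each en is bidentate and must span two cis positions.
The distinct arrangements are (4 in all): NH3 cis (3 arrangements, 2 chiral); NH3 trans.
Of these, 2 lack any improper symmetry element and so occur as enantiomeric pairs, giving 4 + 2 = 6 stereoisomers in total.

2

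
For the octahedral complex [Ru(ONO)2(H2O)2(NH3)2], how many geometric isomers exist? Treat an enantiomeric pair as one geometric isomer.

In an octahedral complex each vertex has one trans partner and four cis neighbours.
The distinct arrangements are (5 in all): ONO trans, H2O trans, NH3 trans; ONO cis, H2O trans, NH3 cis; ONO trans, H2O cis, NH3 cis; ONO cis, H2O cis, NH3 cis (chiral); ONO cis, H2O cis, NH3 trans.

5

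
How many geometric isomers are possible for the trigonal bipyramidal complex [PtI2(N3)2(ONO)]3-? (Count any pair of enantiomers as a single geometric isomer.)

5

In a trigonal bipyramid the two axial positions differ from the three equatorial ones.
Exhaustive case analysis gives 5 geometric isomers.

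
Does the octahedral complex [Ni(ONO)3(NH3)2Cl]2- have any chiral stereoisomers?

The six octahedral sites form three mutually perpendicular trans pairs.
The distinct arrangements are (3 in all): ONO mer, NH3 cis; ONO mer, NH3 trans; ONO fac, NH3 cis.
Each arrangement has an internal mirror plane or centre of symmetry, so none is chiral.

no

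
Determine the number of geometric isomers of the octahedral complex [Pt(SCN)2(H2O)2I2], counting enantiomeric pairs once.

In an octahedral complex each vertex has one trans partner and four cis neighbours.
There are 5 geometric isomers: SCN trans, H2O trans, I trans; SCN cis, H2O trans, I cis; SCN trans, H2O cis, I cis; SCN cis, H2O cis, I cis (chiral); SCN cis, H2O cis, I trans.

5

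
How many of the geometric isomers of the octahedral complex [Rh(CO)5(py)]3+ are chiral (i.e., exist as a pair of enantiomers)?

In an octahedral complex each vertex has one trans partner and four cis neighbours.
Only one geometric arrangement is possible.

0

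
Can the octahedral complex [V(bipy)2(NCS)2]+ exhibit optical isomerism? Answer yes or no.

yes

In an octahedral complex each vertex has one trans partner and four cis neighbours.
Each bipy is bidentate and must span two cis positions.
The distinct arrangements are (2 in all): NCS trans; NCS cis (chiral).
One of these lacks any improper symmetry element and so occurs as an enantiomeric pair, giving 2 + 1 = 3 stereoisomers in total.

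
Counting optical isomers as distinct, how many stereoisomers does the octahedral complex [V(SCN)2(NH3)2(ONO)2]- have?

6

Working through the distinct placements yields 5 geometric isomers: SCN trans, NH3 trans, ONO trans; SCN cis, NH3 trans, ONO cis; SCN trans, NH3 cis, ONO cis; SCN cis, NH3 cis, ONO cis (chiral); SCN cis, NH3 cis, ONO trans.
One of these lacks any improper symmetry element and so occurs as an enantiomeric pair, giving 5 + 1 = 6 stereoisomers in total.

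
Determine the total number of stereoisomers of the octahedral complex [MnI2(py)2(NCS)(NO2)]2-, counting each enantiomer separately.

8

An octahedron has six vertices in three trans pairs; every non-trans pair is cis.
The distinct arrangements are (6 in all): I trans, py trans; I trans, py cis; I cis, py trans; I cis, py cis (3 arrangements, 2 chiral).
Of these, 2 lack any improper symmetry element and so occur as enantiomeric pairs, giving 6 + 2 = 8 stereoisomers in total.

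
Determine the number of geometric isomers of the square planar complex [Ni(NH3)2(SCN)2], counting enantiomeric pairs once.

2

In a square planar complex each vertex has one trans partner and two cis neighbours.
Systematic placement gives 2 geometric isomers: NH3 cis; NH3 trans.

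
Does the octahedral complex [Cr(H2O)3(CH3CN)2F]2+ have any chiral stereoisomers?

no

In an octahedral complex each vertex has one trans partner and four cis neighbours.
Systematic placement gives 3 geometric isomers: H2O mer, CH3CN trans; H2O mer, CH3CN cis; H2O fac, CH3CN cis.
Each arrangement has an internal mirror plane or centre of symmetry, so none is chiral.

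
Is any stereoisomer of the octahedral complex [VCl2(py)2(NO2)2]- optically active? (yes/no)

An octahedron has six vertices in three trans pairs; every non-trans pair is cis.
There are 5 geometric isomers: Cl trans, py trans, NO2 trans; Cl trans, py cis, NO2 cis; Cl cis, py trans, NO2 cis; Cl cis, py cis, NO2 cis (chiral); Cl cis, py cis, NO2 trans.
One of these lacks any improper symmetry element and so occurs as an enantiomeric pair, giving 5 + 1 = 6 stereoisomers in total.

yes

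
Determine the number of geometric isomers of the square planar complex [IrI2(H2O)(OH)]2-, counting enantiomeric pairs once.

2

In a square planar complex each vertex has one trans partner and two cis neighbours.
Systematic placement gives 2 geometric isomers: I cis; I trans.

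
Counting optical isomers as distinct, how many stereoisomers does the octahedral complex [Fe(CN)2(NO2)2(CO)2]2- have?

The six octahedral sites form three mutually perpendicular trans pairs.
Systematic placement gives 5 geometric isomers: CN trans, NO2 trans, CO trans; CN trans, NO2 cis, CO cis; CN cis, NO2 trans, CO cis; CN cis, NO2 cis, CO cis (chiral); CN cis, NO2 cis, CO trans.
One of these lacks any improper symmetry element and so occurs as an enantiomeric pair, giving 5 + 1 = 6 stereoisomers in total.

6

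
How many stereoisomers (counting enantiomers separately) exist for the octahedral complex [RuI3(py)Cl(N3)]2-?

5

In an octahedral complex each vertex has one trans partner and four cis neighbours.
There are 4 geometric isomers: I mer (3 arrangements); I fac (chiral).
One of these lacks any improper symmetry element and so occurs as an enantiomeric pair, giving 4 + 1 = 5 stereoisomers in total.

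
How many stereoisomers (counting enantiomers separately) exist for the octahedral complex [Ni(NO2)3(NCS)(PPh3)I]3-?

In an octahedral complex each vertex has one trans partner and four cis neighbours.
There are 4 geometric isomers: NO2 mer (3 arrangements); NO2 fac (chiral).
One of these lacks any improper symmetry element and so occurs as an enantiomeric pair, giving 4 + 1 = 5 stereoisomers in total.

5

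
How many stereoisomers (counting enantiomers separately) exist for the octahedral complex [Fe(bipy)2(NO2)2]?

In an octahedral complex each vertex has one trans partner and four cis neighbours.
Each bipy is bidentate and must span two cis positions.
There are 2 geometric isomers: NO2 trans; NO2 cis (chiral).
One of these lacks any improper symmetry element and so occurs as an enantiomeric pair, giving 2 + 1 = 3 stereoisomers in total.

3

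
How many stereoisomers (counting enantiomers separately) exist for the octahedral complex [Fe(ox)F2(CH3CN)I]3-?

In an octahedral complex each vertex has one trans partner and four cis neighbours.
Each ox is bidentate and must span two cis positions.
The distinct arrangements are (4 in all): F cis (3 arrangements, 2 chiral); F trans.
Of these, 2 lack any improper symmetry element and so occur as enantiomeric pairs, giving 4 + 2 = 6 stereoisomers in total.

6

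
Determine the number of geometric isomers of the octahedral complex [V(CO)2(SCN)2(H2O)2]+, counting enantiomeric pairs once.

An octahedron has six vertices in three trans pairs; every non-trans pair is cis.
The distinct arrangements are (5 in all): CO trans, SCN trans, H2O trans; CO trans, SCN cis, H2O cis; CO cis, SCN trans, H2O cis; CO cis, SCN cis, H2O cis (chiral); CO cis, SCN cis, H2O trans.

5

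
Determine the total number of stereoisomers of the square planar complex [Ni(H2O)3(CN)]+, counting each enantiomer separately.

1

In a square planar complex each vertex has one trans partner and two cis neighbours.
Only one geometric arrangement is possible.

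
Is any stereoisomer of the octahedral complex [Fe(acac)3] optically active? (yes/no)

Each acac is bidentate and must span two cis positions.
Only one geometric arrangement is possible; it has no improper symmetry element, so it exists as a pair of enantiomers (2 stereoisomers).

yes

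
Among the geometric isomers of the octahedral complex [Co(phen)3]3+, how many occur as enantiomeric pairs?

The six octahedral sites form three mutually perpendicular trans pairs.
Each phen is bidentate and must span two cis positions.
Only one geometric arrangement is possible; it has no improper symmetry element, so it exists as a pair of enantiomers (2 stereoisomers).

1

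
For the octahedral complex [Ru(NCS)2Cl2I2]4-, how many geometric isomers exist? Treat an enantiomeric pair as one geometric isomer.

5

The six octahedral sites form three mutually perpendicular trans pairs.
Working through the distinct placements yields 5 geometric isomers: NCS trans, Cl trans, I trans; NCS cis, Cl trans, I cis; NCS trans, Cl cis, I cis; NCS cis, Cl cis, I cis (chiral); NCS cis, Cl cis, I trans.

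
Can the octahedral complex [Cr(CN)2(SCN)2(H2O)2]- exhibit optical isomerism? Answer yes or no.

An octahedron has six vertices in three trans pairs; every non-trans pair is cis.
Working through the distinct placements yields 5 geometric isomers: CN trans, SCN trans, H2O trans; CN trans, SCN cis, H2O cis; CN cis, SCN trans, H2O cis; CN cis, SCN cis, H2O cis (chiral); CN cis, SCN cis, H2O trans.
One of these lacks any improper symmetry element and so occurs as an enantiomeric pair, giving 5 + 1 = 6 stereoisomers in total.

yes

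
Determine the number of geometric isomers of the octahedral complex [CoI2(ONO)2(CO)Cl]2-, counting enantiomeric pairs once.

6

Systematic placement gives 6 geometric isomers: I trans, ONO trans; I cis, ONO cis (3 arrangements, 2 chiral); I cis, ONO trans; I trans, ONO cis.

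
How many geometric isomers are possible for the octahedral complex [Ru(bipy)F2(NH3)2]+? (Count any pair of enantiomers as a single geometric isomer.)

The six octahedral sites form three mutually perpendicular trans pairs.
Each bipy is bidentate and must span two cis positions.
There are 3 geometric isomers: F trans, NH3 cis; F cis, NH3 cis (chiral); F cis, NH3 trans.

3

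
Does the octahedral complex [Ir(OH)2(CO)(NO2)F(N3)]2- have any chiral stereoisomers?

yes

Placing the ligands in turn and identifying arrangements related by rotation or reflection leaves 9 distinct geometric isomers.
Of these, 6 lack any improper symmetry element and so occur as enantiomeric pairs, giving 9 + 6 = 15 stereoisomers in total.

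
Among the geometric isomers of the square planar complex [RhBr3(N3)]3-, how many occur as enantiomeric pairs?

0

Only one geometric arrangement is possible.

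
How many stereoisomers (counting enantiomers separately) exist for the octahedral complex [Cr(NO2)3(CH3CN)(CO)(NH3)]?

5

An octahedron has six vertices in three trans pairs; every non-trans pair is cis.
The distinct arrangements are (4 in all): NO2 mer (3 arrangements); NO2 fac (chiral).
One of these lacks any improper symmetry element and so occurs as an enantiomeric pair, giving 4 + 1 = 5 stereoisomers in total.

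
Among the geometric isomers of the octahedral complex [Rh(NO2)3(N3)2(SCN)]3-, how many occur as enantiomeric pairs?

In an octahedral complex each vertex has one trans partner and four cis neighbours.
Working through the distinct placements yields 3 geometric isomers: NO2 mer, N3 trans; NO2 fac, N3 cis; NO2 mer, N3 cis.
Each arrangement has an internal mirror plane or centre of symmetry, so none is chiral.

0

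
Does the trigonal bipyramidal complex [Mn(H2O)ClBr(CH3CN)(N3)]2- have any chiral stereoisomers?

yes

In a trigonal bipyramid the two axial positions differ from the three equatorial ones.
Systematic enumeration (placing each ligand type in turn and discarding arrangements equivalent by rotation or reflection) gives 10 geometric isomers.
Of these, 10 lack any improper symmetry element and so occur as enantiomeric pairs, giving 10 + 10 = 20 stereoisomers in total.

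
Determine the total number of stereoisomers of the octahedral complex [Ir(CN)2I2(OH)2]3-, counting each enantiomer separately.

The six octahedral sites form three mutually perpendicular trans pairs.
Working through the distinct placements yields 5 geometric isomers: CN trans, I trans, OH trans; CN trans, I cis, OH cis; CN cis, I cis, OH trans; CN cis, I cis, OH cis (chiral); CN cis, I trans, OH cis.
One of these lacks any improper symmetry element and so occurs as an enantiomeric pair, giving 5 + 1 = 6 stereoisomers in total.

6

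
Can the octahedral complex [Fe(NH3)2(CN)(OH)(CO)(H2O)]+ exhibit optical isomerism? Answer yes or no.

The six octahedral sites form three mutually perpendicular trans pairs.
Exhaustive case analysis gives 9 geometric isomers.
Of these, 6 lack any improper symmetry element and so occur as enantiomeric pairs, giving 9 + 6 = 15 stereoisomers in total.

yes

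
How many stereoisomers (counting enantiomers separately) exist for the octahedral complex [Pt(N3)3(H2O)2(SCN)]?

3

The six octahedral sites form three mutually perpendicular trans pairs.
There are 3 geometric isomers: N3 mer, H2O trans; N3 fac, H2O cis; N3 mer, H2O cis.
Each arrangement has an internal mirror plane or centre of symmetry, so none is chiral.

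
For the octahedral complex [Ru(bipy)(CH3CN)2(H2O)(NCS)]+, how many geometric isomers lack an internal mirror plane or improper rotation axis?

2

An octahedron has six vertices in three trans pairs; every non-trans pair is cis.
Each bipy is bidentate and must span two cis positions.
Working through the distinct placements yields 4 geometric isomers: CH3CN trans; CH3CN cis (3 arrangements, 2 chiral).
Of these, 2 lack any improper symmetry element and so occur as enantiomeric pairs, giving 4 + 2 = 6 stereoisomers in total.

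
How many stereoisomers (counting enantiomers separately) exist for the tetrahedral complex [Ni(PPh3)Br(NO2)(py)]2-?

Only one geometric arrangement is possible; it has no improper symmetry element, so it exists as a pair of enantiomers (2 stereoisomers).

2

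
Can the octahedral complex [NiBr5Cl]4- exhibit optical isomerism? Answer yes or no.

no

An octahedron has six vertices in three trans pairs; every non-trans pair is cis.
Only one geometric arrangement is possible.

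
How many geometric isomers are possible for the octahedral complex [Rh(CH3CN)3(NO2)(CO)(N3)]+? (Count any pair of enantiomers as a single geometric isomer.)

4

The six octahedral sites form three mutually perpendicular trans pairs.
There are 4 geometric isomers: CH3CN mer (3 arrangements); CH3CN fac (chiral).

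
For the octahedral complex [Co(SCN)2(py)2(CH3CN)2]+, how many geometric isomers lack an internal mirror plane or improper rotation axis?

1

The six octahedral sites form three mutually perpendicular trans pairs.
The distinct arrangements are (5 in all): SCN trans, py trans, CH3CN trans; SCN cis, py cis, CH3CN trans; SCN cis, py trans, CH3CN cis; SCN cis, py cis, CH3CN cis (chiral); SCN trans, py cis, CH3CN cis.
One of these lacks any improper symmetry element and so occurs as an enantiomeric pair, giving 5 + 1 = 6 stereoisomers in total.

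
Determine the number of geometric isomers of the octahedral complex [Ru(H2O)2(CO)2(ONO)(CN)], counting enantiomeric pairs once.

The six octahedral sites form three mutually perpendicular trans pairs.
Systematic placement gives 6 geometric isomers: H2O cis, CO cis (3 arrangements, 2 chiral); H2O trans, CO cis; H2O cis, CO trans; H2O trans, CO trans.

6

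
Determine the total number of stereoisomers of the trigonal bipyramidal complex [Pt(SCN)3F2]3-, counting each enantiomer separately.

3

In a trigonal bipyramid the two axial positions differ from the three equatorial ones.
The distinct arrangements are (3 in all): F both axial; F one axial, one equatorial; F both equatorial.
Each arrangement has an internal mirror plane or centre of symmetry, so none is chiral.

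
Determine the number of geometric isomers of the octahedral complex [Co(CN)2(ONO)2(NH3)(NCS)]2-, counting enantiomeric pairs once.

Systematic placement gives 6 geometric isomers: CN trans, ONO trans; CN trans, ONO cis; CN cis, ONO trans; CN cis, ONO cis (3 arrangements, 2 chiral).

6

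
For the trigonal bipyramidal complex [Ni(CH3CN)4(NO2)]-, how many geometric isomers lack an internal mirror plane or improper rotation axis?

In a trigonal bipyramid the two axial positions differ from the three equatorial ones.
The distinct arrangements are (2 in all): NO2 equatorial; NO2 axial.
Each arrangement has an internal mirror plane or centre of symmetry, so none is chiral.

0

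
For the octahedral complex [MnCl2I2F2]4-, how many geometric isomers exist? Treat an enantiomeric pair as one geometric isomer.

5

An octahedron has six vertices in three trans pairs; every non-trans pair is cis.
Working through the distinct placements yields 5 geometric isomers: Cl trans, I trans, F trans; Cl trans, I cis, F cis; Cl cis, I trans, F cis; Cl cis, I cis, F cis (chiral); Cl cis, I cis, F trans.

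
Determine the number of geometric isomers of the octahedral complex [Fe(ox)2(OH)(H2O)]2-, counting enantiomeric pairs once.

2

Each ox is bidentate and must span two cis positions.
There are 2 geometric isomers: OH and H2O mutually trans; OH and H2O mutually cis (chiral).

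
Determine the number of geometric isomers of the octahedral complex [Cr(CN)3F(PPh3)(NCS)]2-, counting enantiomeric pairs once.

4

The six octahedral sites form three mutually perpendicular trans pairs.
Systematic placement gives 4 geometric isomers: CN mer (3 arrangements); CN fac (chiral).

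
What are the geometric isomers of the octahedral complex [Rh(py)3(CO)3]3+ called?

Working through the distinct placements yields 2 geometric isomers: py mer; py fac.

fac and mer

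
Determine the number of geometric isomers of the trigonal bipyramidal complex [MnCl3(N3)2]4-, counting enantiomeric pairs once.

Working through the distinct placements yields 3 geometric isomers: N3 both equatorial; N3 one axial, one equatorial; N3 both axial.

3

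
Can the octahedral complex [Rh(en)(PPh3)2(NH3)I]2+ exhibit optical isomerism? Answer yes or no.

yes

In an octahedral complex each vertex has one trans partner and four cis neighbours.
Each en is bidentate and must span two cis positions.
The distinct arrangements are (4 in all): PPh3 cis (3 arrangements, 2 chiral); PPh3 trans.
Of these, 2 lack any improper symmetry element and so occur as enantiomeric pairs, giving 4 + 2 = 6 stereoisomers in total.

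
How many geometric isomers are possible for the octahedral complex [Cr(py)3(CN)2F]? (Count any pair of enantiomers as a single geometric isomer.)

3

In an octahedral complex each vertex has one trans partner and four cis neighbours.
The distinct arrangements are (3 in all): py mer, CN trans; py mer, CN cis; py fac, CN cis.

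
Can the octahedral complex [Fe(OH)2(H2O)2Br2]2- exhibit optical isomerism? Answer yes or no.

In an octahedral complex each vertex has one trans partner and four cis neighbours.
There are 5 geometric isomers: OH trans, H2O trans, Br trans; OH cis, H2O cis, Br trans; OH trans, H2O cis, Br cis; OH cis, H2O cis, Br cis (chiral); OH cis, H2O trans, Br cis.
One of these lacks any improper symmetry element and so occurs as an enantiomeric pair, giving 5 + 1 = 6 stereoisomers in total.

yes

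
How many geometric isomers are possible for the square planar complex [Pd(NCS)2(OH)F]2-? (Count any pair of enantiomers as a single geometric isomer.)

In a square planar complex each vertex has one trans partner and two cis neighbours.
Systematic placement gives 2 geometric isomers: NCS cis; NCS trans.

2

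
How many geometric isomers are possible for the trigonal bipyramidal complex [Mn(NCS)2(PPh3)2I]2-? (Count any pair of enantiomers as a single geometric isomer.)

Systematic enumeration (placing each ligand type in turn and discarding arrangements equivalent by rotation or reflection) gives 5 geometric isomers.

5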